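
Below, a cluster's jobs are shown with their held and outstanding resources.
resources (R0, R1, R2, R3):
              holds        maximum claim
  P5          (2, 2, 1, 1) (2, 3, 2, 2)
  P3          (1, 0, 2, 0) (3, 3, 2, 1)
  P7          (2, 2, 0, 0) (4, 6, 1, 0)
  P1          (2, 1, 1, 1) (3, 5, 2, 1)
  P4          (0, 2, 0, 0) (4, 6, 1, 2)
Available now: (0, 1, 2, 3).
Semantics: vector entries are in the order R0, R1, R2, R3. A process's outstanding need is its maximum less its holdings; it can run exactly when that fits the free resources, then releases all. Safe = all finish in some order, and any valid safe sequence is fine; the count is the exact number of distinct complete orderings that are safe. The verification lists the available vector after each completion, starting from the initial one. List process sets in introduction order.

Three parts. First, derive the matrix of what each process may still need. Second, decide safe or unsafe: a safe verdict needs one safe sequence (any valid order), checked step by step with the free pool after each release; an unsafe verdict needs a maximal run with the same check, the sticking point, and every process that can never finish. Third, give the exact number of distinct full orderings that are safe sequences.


(1) Remaining need (order R0, R1, R2, R3):
  P5: (0, 1, 1, 1)
  P3: (2, 3, 0, 1)
  P7: (2, 4, 1, 0)
  P1: (1, 4, 1, 0)
  P4: (4, 4, 1, 2)
(2) UNSAFE — no complete ordering exists.
Key observation: R1 is the bottleneck — with P5, P3 done the pool holds (3, 3, 5, 4), short of every remaining need.
A maximal execution: P5, P3 — then nothing else fits. Step-by-step check:
  pool = (0, 1, 2, 3)
  run P5 (needs (0, 1, 1, 1), free (0, 1, 2, 3)); after release of (2, 2, 1, 1) the pool is (2, 3, 3, 4)
  run P3 (needs (2, 3, 0, 1), free (2, 3, 3, 4)); after release of (1, 0, 2, 0) the pool is (3, 3, 5, 4)
  P7 cannot run: need (2, 4, 1, 0) vs free (3, 3, 5, 4) (insufficient R1)
  P1 cannot run: need (1, 4, 1, 0) vs free (3, 3, 5, 4) (insufficient R1)
  P4 cannot run: need (4, 4, 1, 2) vs free (3, 3, 5, 4) (insufficient R0 and R1)
Permanently blocked: P7, P1 and P4.
(3) Precisely 0 of the possible complete orderings are safe sequences.


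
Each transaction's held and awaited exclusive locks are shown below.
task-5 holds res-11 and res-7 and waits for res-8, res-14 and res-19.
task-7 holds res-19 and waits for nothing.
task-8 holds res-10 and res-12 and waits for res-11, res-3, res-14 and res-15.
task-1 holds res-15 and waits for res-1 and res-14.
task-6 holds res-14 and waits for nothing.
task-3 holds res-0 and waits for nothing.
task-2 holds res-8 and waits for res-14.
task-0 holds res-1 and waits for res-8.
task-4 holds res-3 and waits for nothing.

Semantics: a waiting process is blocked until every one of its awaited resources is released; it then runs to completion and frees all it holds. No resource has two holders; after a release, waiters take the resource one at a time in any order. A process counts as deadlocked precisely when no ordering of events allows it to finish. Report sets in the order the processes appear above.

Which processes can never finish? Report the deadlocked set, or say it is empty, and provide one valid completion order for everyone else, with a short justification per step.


The deadlocked set is empty.
Key observation: every chain of waits terminates; starting from the processes that wait on nothing, all the rest unlock in turn.
One completion order for the rest: task-3, task-4, task-6, task-2, task-0, task-7, task-5, task-1, task-8.
Verifying each step:
  task-3 waits on nothing -> runs at once and releases res-0
  task-4 waits on nothing -> runs at once and releases res-3
  task-6 waits on nothing -> runs at once and releases res-14
  run task-2 (all its waits — res-14 — are resolved); releases res-8
  run task-0 (all its waits — res-8 — are resolved); releases res-1
  task-7 waits on nothing -> runs at once and releases res-19
  run task-5 (all its waits — res-8, res-14 and res-19 — are resolved); releases res-11 and res-7
  run task-1 (all its waits — res-1 and res-14 — are resolved); releases res-15
  run task-8 (all its waits — res-11, res-3, res-14 and res-15 — are resolved); releases res-10 and res-12


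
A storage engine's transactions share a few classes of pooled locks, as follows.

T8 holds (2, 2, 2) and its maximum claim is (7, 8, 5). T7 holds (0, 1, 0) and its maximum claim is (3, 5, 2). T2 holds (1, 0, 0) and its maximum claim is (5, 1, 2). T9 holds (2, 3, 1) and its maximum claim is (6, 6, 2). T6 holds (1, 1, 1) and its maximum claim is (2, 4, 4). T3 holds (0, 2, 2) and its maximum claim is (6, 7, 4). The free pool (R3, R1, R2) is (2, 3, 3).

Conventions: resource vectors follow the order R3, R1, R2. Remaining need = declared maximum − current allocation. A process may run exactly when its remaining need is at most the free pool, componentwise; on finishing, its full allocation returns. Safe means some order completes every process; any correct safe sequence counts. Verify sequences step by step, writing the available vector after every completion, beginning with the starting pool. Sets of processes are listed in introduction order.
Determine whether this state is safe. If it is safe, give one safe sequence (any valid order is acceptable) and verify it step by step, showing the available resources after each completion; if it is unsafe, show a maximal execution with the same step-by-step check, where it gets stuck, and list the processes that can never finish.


UNSAFE — no complete ordering exists.
Key observation: no order helps: past T6, T7, the free pool tops out at (3, 5, 4), below what each blocked process needs in R3.
Going as far as possible: T6, T7; after that, nothing fits. Check, step by step:
  pool = (2, 3, 3)
  run T6 (needs (1, 3, 3), free (2, 3, 3)); after release of (1, 1, 1) the pool is (3, 4, 4)
  run T7 (needs (3, 4, 2), free (3, 4, 4)); after release of (0, 1, 0) the pool is (3, 5, 4)
  blocked: T8 wants (5, 6, 3), pool (3, 5, 4) — not enough R3 and R1
  blocked: T2 wants (4, 1, 2), pool (3, 5, 4) — not enough R3
  blocked: T9 wants (4, 3, 1), pool (3, 5, 4) — not enough R3
  blocked: T3 wants (6, 5, 2), pool (3, 5, 4) — not enough R3
Permanently blocked: T8, T2, T9 and T3.


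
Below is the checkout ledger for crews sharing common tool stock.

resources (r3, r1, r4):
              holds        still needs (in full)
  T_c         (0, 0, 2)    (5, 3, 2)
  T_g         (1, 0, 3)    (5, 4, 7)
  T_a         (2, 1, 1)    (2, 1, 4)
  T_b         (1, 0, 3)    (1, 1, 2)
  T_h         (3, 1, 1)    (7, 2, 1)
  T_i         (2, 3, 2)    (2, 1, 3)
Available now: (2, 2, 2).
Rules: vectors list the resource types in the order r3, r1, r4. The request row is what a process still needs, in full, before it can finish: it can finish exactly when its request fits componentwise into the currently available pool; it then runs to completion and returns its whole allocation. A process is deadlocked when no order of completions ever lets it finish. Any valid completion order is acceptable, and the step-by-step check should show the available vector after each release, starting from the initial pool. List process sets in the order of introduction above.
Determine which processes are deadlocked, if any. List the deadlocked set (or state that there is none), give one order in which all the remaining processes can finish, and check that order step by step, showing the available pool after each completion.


The deadlocked set is empty.
Key observation: T_b leads a chain of completions in which each release enables another process.
The rest can finish in the order T_b, T_i, T_a, T_c, T_h, T_g. Check, step by step:
  pool = (2, 2, 2)
  T_b needs (1, 1, 2) <= (2, 2, 2) -> finishes; pool += (1, 0, 3) = (3, 2, 5)
  T_i needs (2, 1, 3) <= (3, 2, 5) -> finishes; pool += (2, 3, 2) = (5, 5, 7)
  T_a needs (2, 1, 4) <= (5, 5, 7) -> finishes; pool += (2, 1, 1) = (7, 6, 8)
  T_c needs (5, 3, 2) <= (7, 6, 8) -> finishes; pool += (0, 0, 2) = (7, 6, 10)
  T_h needs (7, 2, 1) <= (7, 6, 10) -> finishes; pool += (3, 1, 1) = (10, 7, 11)
  T_g needs (5, 4, 7) <= (10, 7, 11) -> finishes; pool += (1, 0, 3) = (11, 7, 14)


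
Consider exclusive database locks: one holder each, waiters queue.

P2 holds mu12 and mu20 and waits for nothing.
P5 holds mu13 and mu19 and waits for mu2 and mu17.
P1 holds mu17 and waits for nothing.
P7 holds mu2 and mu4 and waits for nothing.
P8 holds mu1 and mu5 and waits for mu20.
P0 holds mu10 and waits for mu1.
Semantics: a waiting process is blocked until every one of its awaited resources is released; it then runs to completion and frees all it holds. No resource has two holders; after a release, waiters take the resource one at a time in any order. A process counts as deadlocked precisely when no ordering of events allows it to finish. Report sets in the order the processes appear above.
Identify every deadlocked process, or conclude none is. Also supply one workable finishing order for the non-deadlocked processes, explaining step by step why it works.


The deadlocked set is empty.
Key observation: the waits form no ring: some process can always run, and its releases unblock the others one by one.
A valid finishing order for the others: P1, P7, P2, P8, P5, P0.
Walking it through:
  run P1 (it waits on nothing); releases mu17
  run P7 (it waits on nothing); releases mu2 and mu4
  run P2 (it waits on nothing); releases mu12 and mu20
  P8: everything it awaited (mu20) is free; runs, freeing mu1 and mu5
  P5: everything it awaited (mu2 and mu17) is free; runs, freeing mu13 and mu19
  P0: everything it awaited (mu1) is free; runs, freeing mu10


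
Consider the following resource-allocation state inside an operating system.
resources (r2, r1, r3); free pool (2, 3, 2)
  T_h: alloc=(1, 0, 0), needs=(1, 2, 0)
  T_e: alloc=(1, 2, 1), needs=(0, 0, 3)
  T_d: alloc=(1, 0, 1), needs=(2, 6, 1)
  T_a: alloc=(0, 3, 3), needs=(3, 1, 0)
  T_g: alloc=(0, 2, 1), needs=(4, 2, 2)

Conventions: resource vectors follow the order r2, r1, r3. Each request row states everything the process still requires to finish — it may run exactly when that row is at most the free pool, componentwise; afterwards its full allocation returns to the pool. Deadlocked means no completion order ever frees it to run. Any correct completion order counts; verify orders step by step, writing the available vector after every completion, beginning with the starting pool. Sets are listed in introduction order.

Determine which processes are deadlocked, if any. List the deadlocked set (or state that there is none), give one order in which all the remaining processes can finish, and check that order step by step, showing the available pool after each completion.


The deadlocked set is empty.
Key observation: the pool covers T_h at once, and every later process fits after earlier releases.
The rest can finish in the order T_h, T_a, T_e, T_g, T_d. Check, step by step:
  pool = (2, 3, 2)
  T_h needs (1, 2, 0) <= (2, 3, 2) -> finishes; pool += (1, 0, 0) = (3, 3, 2)
  T_a needs (3, 1, 0) <= (3, 3, 2) -> finishes; pool += (0, 3, 3) = (3, 6, 5)
  T_e needs (0, 0, 3) <= (3, 6, 5) -> finishes; pool += (1, 2, 1) = (4, 8, 6)
  T_g needs (4, 2, 2) <= (4, 8, 6) -> finishes; pool += (0, 2, 1) = (4, 10, 7)
  T_d needs (2, 6, 1) <= (4, 10, 7) -> finishes; pool += (1, 0, 1) = (5, 10, 8)


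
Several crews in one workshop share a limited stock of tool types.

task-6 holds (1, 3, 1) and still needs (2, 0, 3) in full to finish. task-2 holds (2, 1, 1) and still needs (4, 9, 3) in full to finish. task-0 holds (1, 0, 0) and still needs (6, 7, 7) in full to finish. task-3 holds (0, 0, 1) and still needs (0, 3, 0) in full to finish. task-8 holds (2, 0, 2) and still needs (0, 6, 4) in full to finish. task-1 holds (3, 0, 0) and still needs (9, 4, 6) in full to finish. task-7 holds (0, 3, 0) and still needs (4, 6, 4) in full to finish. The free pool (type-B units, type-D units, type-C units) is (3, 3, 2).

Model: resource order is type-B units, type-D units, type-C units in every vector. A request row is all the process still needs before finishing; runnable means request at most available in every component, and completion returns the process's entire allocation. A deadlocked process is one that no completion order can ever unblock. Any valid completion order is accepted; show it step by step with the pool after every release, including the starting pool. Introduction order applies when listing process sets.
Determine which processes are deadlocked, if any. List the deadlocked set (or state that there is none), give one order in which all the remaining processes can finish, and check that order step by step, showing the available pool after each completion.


The deadlocked set is empty.
Key observation: there is always a runnable process — task-3 first — so the state unwinds completely.
The rest can finish in the order task-3, task-6, task-8, task-7, task-2, task-0, task-1. Verifying each step:
  pool = (3, 3, 2)
  task-3: need (0, 3, 0) fits (3, 3, 2); releases (0, 0, 1), pool now (3, 3, 3)
  task-6: need (2, 0, 3) fits (3, 3, 3); releases (1, 3, 1), pool now (4, 6, 4)
  task-8: need (0, 6, 4) fits (4, 6, 4); releases (2, 0, 2), pool now (6, 6, 6)
  task-7: need (4, 6, 4) fits (6, 6, 6); releases (0, 3, 0), pool now (6, 9, 6)
  task-2: need (4, 9, 3) fits (6, 9, 6); releases (2, 1, 1), pool now (8, 10, 7)
  task-0: need (6, 7, 7) fits (8, 10, 7); releases (1, 0, 0), pool now (9, 10, 7)
  task-1: need (9, 4, 6) fits (9, 10, 7); releases (3, 0, 0), pool now (12, 10, 7)


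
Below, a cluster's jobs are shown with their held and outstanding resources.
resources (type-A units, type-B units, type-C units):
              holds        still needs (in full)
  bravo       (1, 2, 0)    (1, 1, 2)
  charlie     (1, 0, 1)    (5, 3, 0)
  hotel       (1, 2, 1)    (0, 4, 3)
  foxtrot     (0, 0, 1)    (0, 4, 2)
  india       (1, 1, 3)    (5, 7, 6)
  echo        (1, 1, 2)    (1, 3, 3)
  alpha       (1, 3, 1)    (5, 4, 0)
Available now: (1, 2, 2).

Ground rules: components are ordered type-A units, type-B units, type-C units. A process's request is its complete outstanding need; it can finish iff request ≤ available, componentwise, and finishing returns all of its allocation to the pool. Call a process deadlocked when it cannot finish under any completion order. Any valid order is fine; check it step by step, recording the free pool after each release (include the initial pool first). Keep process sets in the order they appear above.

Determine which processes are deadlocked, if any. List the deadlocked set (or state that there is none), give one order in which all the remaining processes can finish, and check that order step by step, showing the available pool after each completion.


Deadlocked set: charlie, india and alpha.
Key observation: no order helps: past bravo, foxtrot, hotel, echo, the free pool tops out at (4, 7, 6), below what each blocked process needs in type-A units.
A valid finishing order for the others: bravo, foxtrot, hotel, echo. Check, step by step:
  pool = (1, 2, 2)
  run bravo (needs (1, 1, 2), free (1, 2, 2)); after release of (1, 2, 0) the pool is (2, 4, 2)
  run foxtrot (needs (0, 4, 2), free (2, 4, 2)); after release of (0, 0, 1) the pool is (2, 4, 3)
  run hotel (needs (0, 4, 3), free (2, 4, 3)); after release of (1, 2, 1) the pool is (3, 6, 4)
  run echo (needs (1, 3, 3), free (3, 6, 4)); after release of (1, 1, 2) the pool is (4, 7, 6)
The stuck group stays short no matter what:
  blocked: charlie wants (5, 3, 0), pool (4, 7, 6) — not enough type-A units
  blocked: india wants (5, 7, 6), pool (4, 7, 6) — not enough type-A units
  blocked: alpha wants (5, 4, 0), pool (4, 7, 6) — not enough type-A units


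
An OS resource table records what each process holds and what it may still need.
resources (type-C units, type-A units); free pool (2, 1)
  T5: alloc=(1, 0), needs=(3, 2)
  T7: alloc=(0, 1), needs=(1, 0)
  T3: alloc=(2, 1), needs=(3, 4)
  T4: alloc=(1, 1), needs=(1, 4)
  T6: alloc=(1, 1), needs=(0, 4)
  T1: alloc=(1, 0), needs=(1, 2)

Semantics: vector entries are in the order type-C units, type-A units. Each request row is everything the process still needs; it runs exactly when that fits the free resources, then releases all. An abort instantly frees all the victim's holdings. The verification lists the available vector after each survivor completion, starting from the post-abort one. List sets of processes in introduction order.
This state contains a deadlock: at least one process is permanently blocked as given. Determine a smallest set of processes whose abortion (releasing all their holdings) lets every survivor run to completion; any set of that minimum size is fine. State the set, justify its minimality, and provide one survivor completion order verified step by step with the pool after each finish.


The answer: abort T4 and T6.
Key observation: T3 was stuck for good until T4 and T6 gave back (2, 2); in the order shown it finishes at step 3.
Why nothing smaller works — every single abort fails: T5 alone leaves T3 blocked (short on type-A units); T7 alone leaves T3 blocked (short on type-A units); T3 alone leaves T4 blocked (short on type-A units); T4 alone leaves T3 blocked (short on type-A units); T6 alone leaves T3 blocked (short on type-A units); T1 alone leaves T3 blocked (short on type-A units).
One survivor order: T7, T1, T3, T5. Check, step by step (post-abort pool first):
  pool = (4, 3)
  T7 needs (1, 0) <= (4, 3) -> finishes; pool += (0, 1) = (4, 4)
  T1 needs (1, 2) <= (4, 4) -> finishes; pool += (1, 0) = (5, 4)
  T3 needs (3, 4) <= (5, 4) -> finishes; pool += (2, 1) = (7, 5)
  T5 needs (3, 2) <= (7, 5) -> finishes; pool += (1, 0) = (8, 5)


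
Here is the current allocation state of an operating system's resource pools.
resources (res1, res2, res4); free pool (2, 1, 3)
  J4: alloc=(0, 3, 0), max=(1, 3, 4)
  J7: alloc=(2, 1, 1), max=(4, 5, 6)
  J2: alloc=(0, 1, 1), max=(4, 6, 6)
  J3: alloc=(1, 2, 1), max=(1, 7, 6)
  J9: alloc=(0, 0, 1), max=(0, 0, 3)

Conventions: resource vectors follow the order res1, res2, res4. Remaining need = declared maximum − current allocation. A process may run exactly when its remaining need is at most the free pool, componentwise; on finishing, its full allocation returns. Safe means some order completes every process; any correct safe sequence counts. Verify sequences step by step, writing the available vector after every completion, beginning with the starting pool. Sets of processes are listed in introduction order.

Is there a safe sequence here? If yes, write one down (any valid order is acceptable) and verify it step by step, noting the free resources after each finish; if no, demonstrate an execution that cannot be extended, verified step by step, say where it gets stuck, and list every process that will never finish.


UNSAFE — no complete ordering exists.
Key observation: once J9, J4 finish, the pool peaks at (2, 4, 4) — and every remaining process still needs more res4 than that.
A maximal execution: J9, J4 — then nothing else fits. Step-by-step check:
  pool = (2, 1, 3)
  J9 needs (0, 0, 2) <= (2, 1, 3) -> finishes; pool += (0, 0, 1) = (2, 1, 4)
  J4 needs (1, 0, 4) <= (2, 1, 4) -> finishes; pool += (0, 3, 0) = (2, 4, 4)
  J7 still needs (2, 4, 5) but only (2, 4, 4) is free — short on res4
  J2 still needs (4, 5, 5) but only (2, 4, 4) is free — short on res1, res2 and res4
  J3 still needs (0, 5, 5) but only (2, 4, 4) is free — short on res2 and res4
Never able to finish: J7, J2 and J3.


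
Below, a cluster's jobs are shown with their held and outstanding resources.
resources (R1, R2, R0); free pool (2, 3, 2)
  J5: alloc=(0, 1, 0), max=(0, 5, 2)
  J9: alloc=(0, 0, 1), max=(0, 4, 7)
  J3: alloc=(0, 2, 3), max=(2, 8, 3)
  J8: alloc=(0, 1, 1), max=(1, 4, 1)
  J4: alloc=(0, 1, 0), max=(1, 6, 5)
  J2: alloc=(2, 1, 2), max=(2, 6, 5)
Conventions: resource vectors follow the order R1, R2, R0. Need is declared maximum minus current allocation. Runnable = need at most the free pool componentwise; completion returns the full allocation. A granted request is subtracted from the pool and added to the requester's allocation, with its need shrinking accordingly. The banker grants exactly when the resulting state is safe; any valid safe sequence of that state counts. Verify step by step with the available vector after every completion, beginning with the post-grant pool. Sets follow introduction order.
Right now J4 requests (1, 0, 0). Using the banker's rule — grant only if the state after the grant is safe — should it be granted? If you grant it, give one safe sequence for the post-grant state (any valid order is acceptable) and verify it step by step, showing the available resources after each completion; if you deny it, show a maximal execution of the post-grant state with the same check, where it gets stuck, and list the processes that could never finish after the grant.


GRANT: granting preserves safety; a valid post-grant sequence is J8, J5, J2, J3, J4, J9.
Key observation: with (1, 3, 2) left after the transfer, J8 can run at once — the state stays safe.
Step-by-step check of the post-grant state:
  pool = (1, 3, 2)
  run J8 (needs (1, 3, 0), free (1, 3, 2)); after release of (0, 1, 1) the pool is (1, 4, 3)
  run J5 (needs (0, 4, 2), free (1, 4, 3)); after release of (0, 1, 0) the pool is (1, 5, 3)
  run J2 (needs (0, 5, 3), free (1, 5, 3)); after release of (2, 1, 2) the pool is (3, 6, 5)
  run J3 (needs (2, 6, 0), free (3, 6, 5)); after release of (0, 2, 3) the pool is (3, 8, 8)
  run J4 (needs (0, 5, 5), free (3, 8, 8)); after release of (1, 1, 0) the pool is (4, 9, 8)
  run J9 (needs (0, 4, 6), free (4, 9, 8)); after release of (0, 0, 1) the pool is (4, 9, 9)


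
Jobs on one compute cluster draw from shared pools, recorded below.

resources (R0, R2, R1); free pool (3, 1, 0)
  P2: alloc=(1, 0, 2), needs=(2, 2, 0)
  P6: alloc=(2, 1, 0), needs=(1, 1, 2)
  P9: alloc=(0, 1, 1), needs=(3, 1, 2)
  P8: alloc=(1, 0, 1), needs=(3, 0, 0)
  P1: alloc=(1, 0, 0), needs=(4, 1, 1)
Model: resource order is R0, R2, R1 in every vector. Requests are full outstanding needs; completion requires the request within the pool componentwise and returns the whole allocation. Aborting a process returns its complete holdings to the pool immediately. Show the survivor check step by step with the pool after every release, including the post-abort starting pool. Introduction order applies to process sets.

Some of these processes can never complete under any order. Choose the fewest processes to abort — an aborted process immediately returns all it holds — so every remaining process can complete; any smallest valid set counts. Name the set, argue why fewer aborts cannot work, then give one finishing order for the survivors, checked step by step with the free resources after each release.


The answer: abort P6.
Key observation: the deadlocked P2 becomes finishable only because P6 released (2, 1, 0); it completes at step 3 below.
Minimality: the empty abort set fails — the state is deadlocked as it stands.
One survivor order: P8, P1, P2, P9. Step-by-step check (post-abort pool first):
  pool = (5, 2, 0)
  P8 needs (3, 0, 0) <= (5, 2, 0) -> finishes; pool += (1, 0, 1) = (6, 2, 1)
  P1 needs (4, 1, 1) <= (6, 2, 1) -> finishes; pool += (1, 0, 0) = (7, 2, 1)
  P2 needs (2, 2, 0) <= (7, 2, 1) -> finishes; pool += (1, 0, 2) = (8, 2, 3)
  P9 needs (3, 1, 2) <= (8, 2, 3) -> finishes; pool += (0, 1, 1) = (8, 3, 4)


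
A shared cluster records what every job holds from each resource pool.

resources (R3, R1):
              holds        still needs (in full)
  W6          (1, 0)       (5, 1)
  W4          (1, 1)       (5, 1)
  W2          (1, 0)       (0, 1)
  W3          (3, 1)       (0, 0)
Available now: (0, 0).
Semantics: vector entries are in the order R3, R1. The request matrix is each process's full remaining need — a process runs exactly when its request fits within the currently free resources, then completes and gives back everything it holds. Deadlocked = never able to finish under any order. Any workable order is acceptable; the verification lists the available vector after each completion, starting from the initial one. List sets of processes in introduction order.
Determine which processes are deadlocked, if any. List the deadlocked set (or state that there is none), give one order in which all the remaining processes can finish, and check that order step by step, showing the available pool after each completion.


Deadlocked: W6 and W4.
Key observation: after W3, W2 complete, (4, 1) is the best the pool ever gets, yet each leftover process wants more R3.
The rest can finish in the order W3, W2. Check, step by step:
  pool = (0, 0)
  run W3 (needs (0, 0), free (0, 0)); after release of (3, 1) the pool is (3, 1)
  run W2 (needs (0, 1), free (3, 1)); after release of (1, 0) the pool is (4, 1)
The stuck group stays short no matter what:
  W6 cannot run: need (5, 1) vs free (4, 1) (insufficient R3)
  W4 cannot run: need (5, 1) vs free (4, 1) (insufficient R3)


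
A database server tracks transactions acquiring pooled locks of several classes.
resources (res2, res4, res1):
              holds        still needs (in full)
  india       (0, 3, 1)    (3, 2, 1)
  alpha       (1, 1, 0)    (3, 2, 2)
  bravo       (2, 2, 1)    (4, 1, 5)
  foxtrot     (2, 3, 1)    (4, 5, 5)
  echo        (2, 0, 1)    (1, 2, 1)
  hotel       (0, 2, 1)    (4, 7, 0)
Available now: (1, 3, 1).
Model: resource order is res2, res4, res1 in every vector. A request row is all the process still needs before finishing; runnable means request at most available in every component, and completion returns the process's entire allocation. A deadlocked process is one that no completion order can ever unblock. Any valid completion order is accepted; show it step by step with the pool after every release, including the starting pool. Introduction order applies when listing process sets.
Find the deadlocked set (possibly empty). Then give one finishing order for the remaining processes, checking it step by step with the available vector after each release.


Deadlocked: bravo and foxtrot.
Key observation: the pool after echo, india, alpha, hotel is (4, 9, 4); every surviving request exceeds it in res1, so progress ends there.
One completion order for the rest: echo, india, alpha, hotel. Verifying each step:
  pool = (1, 3, 1)
  echo: need (1, 2, 1) fits (1, 3, 1); releases (2, 0, 1), pool now (3, 3, 2)
  india: need (3, 2, 1) fits (3, 3, 2); releases (0, 3, 1), pool now (3, 6, 3)
  alpha: need (3, 2, 2) fits (3, 6, 3); releases (1, 1, 0), pool now (4, 7, 3)
  hotel: need (4, 7, 0) fits (4, 7, 3); releases (0, 2, 1), pool now (4, 9, 4)
None of the blocked processes ever fits:
  bravo cannot run: need (4, 1, 5) vs free (4, 9, 4) (insufficient res1)
  foxtrot cannot run: need (4, 5, 5) vs free (4, 9, 4) (insufficient res1)


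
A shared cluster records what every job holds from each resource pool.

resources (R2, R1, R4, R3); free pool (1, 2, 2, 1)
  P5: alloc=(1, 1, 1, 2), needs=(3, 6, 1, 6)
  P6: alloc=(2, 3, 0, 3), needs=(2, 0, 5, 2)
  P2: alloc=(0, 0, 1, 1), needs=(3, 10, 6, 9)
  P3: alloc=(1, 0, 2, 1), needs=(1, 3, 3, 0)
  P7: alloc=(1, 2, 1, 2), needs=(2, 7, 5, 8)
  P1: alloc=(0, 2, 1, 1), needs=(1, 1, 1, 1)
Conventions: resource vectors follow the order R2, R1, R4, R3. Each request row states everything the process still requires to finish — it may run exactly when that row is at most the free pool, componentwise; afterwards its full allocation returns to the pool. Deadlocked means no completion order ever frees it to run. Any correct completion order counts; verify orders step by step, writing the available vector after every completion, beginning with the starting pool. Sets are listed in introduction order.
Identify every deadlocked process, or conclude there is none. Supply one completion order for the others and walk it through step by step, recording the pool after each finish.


Nothing here is deadlocked.
Key observation: starting with P1, each completion frees enough for the next — no one is permanently blocked.
The rest can finish in the order P1, P3, P6, P5, P7, P2. Step-by-step check:
  pool = (1, 2, 2, 1)
  P1 needs (1, 1, 1, 1) <= (1, 2, 2, 1) -> finishes; pool += (0, 2, 1, 1) = (1, 4, 3, 2)
  P3 needs (1, 3, 3, 0) <= (1, 4, 3, 2) -> finishes; pool += (1, 0, 2, 1) = (2, 4, 5, 3)
  P6 needs (2, 0, 5, 2) <= (2, 4, 5, 3) -> finishes; pool += (2, 3, 0, 3) = (4, 7, 5, 6)
  P5 needs (3, 6, 1, 6) <= (4, 7, 5, 6) -> finishes; pool += (1, 1, 1, 2) = (5, 8, 6, 8)
  P7 needs (2, 7, 5, 8) <= (5, 8, 6, 8) -> finishes; pool += (1, 2, 1, 2) = (6, 10, 7, 10)
  P2 needs (3, 10, 6, 9) <= (6, 10, 7, 10) -> finishes; pool += (0, 0, 1, 1) = (6, 10, 8, 11)


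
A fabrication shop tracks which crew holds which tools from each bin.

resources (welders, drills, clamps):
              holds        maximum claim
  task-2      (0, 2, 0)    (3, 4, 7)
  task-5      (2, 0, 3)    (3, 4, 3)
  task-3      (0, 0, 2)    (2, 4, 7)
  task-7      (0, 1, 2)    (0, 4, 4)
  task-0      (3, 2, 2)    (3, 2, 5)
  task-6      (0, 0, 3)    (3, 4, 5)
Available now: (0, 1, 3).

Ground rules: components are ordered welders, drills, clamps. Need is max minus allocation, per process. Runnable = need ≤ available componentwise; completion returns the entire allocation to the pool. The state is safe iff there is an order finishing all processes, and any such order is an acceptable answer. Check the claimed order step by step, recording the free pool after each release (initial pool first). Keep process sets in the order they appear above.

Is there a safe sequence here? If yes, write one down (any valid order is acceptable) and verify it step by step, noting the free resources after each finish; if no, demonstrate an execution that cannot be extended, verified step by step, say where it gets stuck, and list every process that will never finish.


SAFE — a valid safe sequence is task-0, task-7, task-3, task-6, task-2, task-5.
Key observation: the first exact fit in this order is task-0 — it needs (0, 0, 3) with (0, 1, 3) free, meeting a requested resource to the last unit.
Check, step by step:
  pool = (0, 1, 3)
  task-0 needs (0, 0, 3) <= (0, 1, 3) -> finishes; pool += (3, 2, 2) = (3, 3, 5)
  task-7 needs (0, 3, 2) <= (3, 3, 5) -> finishes; pool += (0, 1, 2) = (3, 4, 7)
  task-3 needs (2, 4, 5) <= (3, 4, 7) -> finishes; pool += (0, 0, 2) = (3, 4, 9)
  task-6 needs (3, 4, 2) <= (3, 4, 9) -> finishes; pool += (0, 0, 3) = (3, 4, 12)
  task-2 needs (3, 2, 7) <= (3, 4, 12) -> finishes; pool += (0, 2, 0) = (3, 6, 12)
  task-5 needs (1, 4, 0) <= (3, 6, 12) -> finishes; pool += (2, 0, 3) = (5, 6, 15)


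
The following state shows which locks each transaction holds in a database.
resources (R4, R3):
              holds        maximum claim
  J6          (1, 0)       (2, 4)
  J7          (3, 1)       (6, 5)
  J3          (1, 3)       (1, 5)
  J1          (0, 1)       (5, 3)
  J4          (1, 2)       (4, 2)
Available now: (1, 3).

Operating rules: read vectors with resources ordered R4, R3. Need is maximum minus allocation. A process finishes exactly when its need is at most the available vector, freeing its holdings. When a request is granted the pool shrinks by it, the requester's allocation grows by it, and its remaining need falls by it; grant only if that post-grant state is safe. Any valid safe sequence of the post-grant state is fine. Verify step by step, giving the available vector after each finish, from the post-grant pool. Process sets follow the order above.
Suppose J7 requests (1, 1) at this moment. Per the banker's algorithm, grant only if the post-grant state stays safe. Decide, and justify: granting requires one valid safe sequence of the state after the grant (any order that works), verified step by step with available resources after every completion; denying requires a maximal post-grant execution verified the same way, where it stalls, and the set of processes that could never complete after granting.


GRANT. The post-grant state is safe; one safe sequence: J3, J6, J7, J4, J1.
Key observation: (0, 2) free after granting still covers J3 first, and each release covers the next.
Check on the post-grant state, step by step:
  pool = (0, 2)
  run J3 (needs (0, 2), free (0, 2)); after release of (1, 3) the pool is (1, 5)
  run J6 (needs (1, 4), free (1, 5)); after release of (1, 0) the pool is (2, 5)
  run J7 (needs (2, 3), free (2, 5)); after release of (4, 2) the pool is (6, 7)
  run J4 (needs (3, 0), free (6, 7)); after release of (1, 2) the pool is (7, 9)
  run J1 (needs (5, 2), free (7, 9)); after release of (0, 1) the pool is (7, 10)


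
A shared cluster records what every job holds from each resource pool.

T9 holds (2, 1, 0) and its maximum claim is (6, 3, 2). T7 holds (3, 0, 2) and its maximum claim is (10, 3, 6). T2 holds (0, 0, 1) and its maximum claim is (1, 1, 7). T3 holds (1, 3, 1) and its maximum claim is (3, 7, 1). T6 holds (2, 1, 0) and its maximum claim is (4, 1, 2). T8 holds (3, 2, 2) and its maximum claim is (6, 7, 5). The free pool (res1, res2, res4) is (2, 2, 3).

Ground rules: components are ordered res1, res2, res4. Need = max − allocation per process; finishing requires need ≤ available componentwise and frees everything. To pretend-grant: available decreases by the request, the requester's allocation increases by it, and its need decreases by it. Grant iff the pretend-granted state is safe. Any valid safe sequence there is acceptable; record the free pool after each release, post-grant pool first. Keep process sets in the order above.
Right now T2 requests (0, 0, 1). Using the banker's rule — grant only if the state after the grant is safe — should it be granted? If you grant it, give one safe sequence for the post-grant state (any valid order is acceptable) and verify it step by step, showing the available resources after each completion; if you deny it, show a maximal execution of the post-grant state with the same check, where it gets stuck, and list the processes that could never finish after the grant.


GRANT: granting preserves safety; a valid post-grant sequence is T6, T9, T3, T8, T2, T7.
Key observation: (2, 2, 2) free after granting still covers T6 first, and each release covers the next.
Verifying the post-grant state step by step:
  pool = (2, 2, 2)
  T6 needs (2, 0, 2) <= (2, 2, 2) -> finishes; pool += (2, 1, 0) = (4, 3, 2)
  T9 needs (4, 2, 2) <= (4, 3, 2) -> finishes; pool += (2, 1, 0) = (6, 4, 2)
  T3 needs (2, 4, 0) <= (6, 4, 2) -> finishes; pool += (1, 3, 1) = (7, 7, 3)
  T8 needs (3, 5, 3) <= (7, 7, 3) -> finishes; pool += (3, 2, 2) = (10, 9, 5)
  T2 needs (1, 1, 5) <= (10, 9, 5) -> finishes; pool += (0, 0, 2) = (10, 9, 7)
  T7 needs (7, 3, 4) <= (10, 9, 7) -> finishes; pool += (3, 0, 2) = (13, 9, 9)


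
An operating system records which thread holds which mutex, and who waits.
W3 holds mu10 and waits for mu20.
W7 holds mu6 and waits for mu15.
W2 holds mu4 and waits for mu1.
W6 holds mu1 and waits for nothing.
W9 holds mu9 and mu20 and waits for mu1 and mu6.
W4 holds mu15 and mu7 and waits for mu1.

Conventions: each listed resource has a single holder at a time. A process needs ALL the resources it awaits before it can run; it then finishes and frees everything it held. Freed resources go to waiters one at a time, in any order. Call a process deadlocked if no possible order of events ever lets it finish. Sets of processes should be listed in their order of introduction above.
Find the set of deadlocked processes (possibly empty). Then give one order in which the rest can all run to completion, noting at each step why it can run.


The deadlocked set is empty.
Key observation: all waits point, directly or indirectly, at processes that can finish, so nothing is permanently blocked.
A valid finishing order for the others: W6, W4, W7, W9, W3, W2.
Walking it through:
  W6: no waits; runs immediately, freeing mu1
  W4 waits on mu1 — all released -> runs and releases mu15 and mu7
  W7 waits on mu15 — all released -> runs and releases mu6
  W9 waits on mu1 and mu6 — all released -> runs and releases mu9 and mu20
  W3 waits on mu20 — all released -> runs and releases mu10
  W2 waits on mu1 — all released -> runs and releases mu4


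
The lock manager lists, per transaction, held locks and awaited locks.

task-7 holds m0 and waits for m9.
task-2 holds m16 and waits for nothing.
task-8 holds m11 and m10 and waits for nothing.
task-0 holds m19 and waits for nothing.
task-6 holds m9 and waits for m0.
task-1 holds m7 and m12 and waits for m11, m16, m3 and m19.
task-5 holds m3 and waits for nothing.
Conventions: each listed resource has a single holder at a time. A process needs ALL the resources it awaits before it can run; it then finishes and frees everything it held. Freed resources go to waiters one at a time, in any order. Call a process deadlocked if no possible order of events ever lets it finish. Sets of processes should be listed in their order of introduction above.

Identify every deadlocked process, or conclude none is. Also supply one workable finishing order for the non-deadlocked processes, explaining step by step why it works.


The deadlocked set is task-7 and task-6.
Key observation: nobody on the ring task-7 -> task-6 -> task-7 can start until another member finishes, which never happens; no other process is dragged down with it.
The rest can finish in the order task-5, task-0, task-2, task-8, task-1.
Verifying each step:
  task-5 waits on nothing -> runs at once and releases m3
  task-0 waits on nothing -> runs at once and releases m19
  task-2 waits on nothing -> runs at once and releases m16
  task-8 waits on nothing -> runs at once and releases m11 and m10
  run task-1 (all its waits — m11, m16, m3 and m19 — are resolved); releases m7 and m12


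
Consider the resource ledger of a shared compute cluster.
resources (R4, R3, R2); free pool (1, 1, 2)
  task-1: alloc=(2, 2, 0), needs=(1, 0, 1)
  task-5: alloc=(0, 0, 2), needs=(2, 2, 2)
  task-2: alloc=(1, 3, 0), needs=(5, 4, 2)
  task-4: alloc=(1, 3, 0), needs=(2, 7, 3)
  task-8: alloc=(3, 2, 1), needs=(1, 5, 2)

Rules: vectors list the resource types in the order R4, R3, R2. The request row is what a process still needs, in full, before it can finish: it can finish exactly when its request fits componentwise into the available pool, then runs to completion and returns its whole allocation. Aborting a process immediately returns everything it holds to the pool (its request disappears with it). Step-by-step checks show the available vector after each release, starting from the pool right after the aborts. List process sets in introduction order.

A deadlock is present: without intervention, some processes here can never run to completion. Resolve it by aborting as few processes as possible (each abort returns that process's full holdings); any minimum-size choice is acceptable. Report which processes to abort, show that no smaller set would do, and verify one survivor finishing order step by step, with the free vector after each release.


Minimum abort set: task-8.
Key observation: aborting task-8 returns (3, 2, 1), and task-2 — hopeless before — runs at step 2 with the returned capacity in the pool.
Minimality: the empty abort set fails — the state is deadlocked as it stands.
Survivors finish in the order: task-1, task-2, task-5, task-4. Step-by-step check (pool after the aborts first):
  pool = (4, 3, 3)
  run task-1 (needs (1, 0, 1), free (4, 3, 3)); after release of (2, 2, 0) the pool is (6, 5, 3)
  run task-2 (needs (5, 4, 2), free (6, 5, 3)); after release of (1, 3, 0) the pool is (7, 8, 3)
  run task-5 (needs (2, 2, 2), free (7, 8, 3)); after release of (0, 0, 2) the pool is (7, 8, 5)
  run task-4 (needs (2, 7, 3), free (7, 8, 5)); after release of (1, 3, 0) the pool is (8, 11, 5)


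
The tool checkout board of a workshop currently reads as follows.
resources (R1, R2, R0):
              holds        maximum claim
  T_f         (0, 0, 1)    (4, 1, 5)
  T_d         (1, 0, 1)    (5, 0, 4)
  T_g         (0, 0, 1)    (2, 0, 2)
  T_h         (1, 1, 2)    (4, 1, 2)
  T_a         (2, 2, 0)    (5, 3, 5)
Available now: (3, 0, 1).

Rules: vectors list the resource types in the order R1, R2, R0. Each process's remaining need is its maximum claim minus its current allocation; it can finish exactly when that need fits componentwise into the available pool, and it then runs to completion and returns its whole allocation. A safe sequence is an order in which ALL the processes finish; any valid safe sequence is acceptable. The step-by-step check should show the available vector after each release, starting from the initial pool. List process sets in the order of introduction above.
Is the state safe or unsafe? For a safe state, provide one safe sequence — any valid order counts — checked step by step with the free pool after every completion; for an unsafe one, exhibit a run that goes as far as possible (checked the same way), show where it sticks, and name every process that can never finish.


The state is SAFE; one workable sequence: T_h, T_g, T_d, T_a, T_f.
Key observation: T_h is the earliest step where a requested resource binds exactly: need (3, 0, 0), pool (3, 0, 1) at its turn.
Verifying each step:
  pool = (3, 0, 1)
  run T_h (needs (3, 0, 0), free (3, 0, 1)); after release of (1, 1, 2) the pool is (4, 1, 3)
  run T_g (needs (2, 0, 1), free (4, 1, 3)); after release of (0, 0, 1) the pool is (4, 1, 4)
  run T_d (needs (4, 0, 3), free (4, 1, 4)); after release of (1, 0, 1) the pool is (5, 1, 5)
  run T_a (needs (3, 1, 5), free (5, 1, 5)); after release of (2, 2, 0) the pool is (7, 3, 5)
  run T_f (needs (4, 1, 4), free (7, 3, 5)); after release of (0, 0, 1) the pool is (7, 3, 6)
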